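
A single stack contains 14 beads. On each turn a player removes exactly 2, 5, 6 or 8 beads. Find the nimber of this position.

0

Build the Grundy sequence with g(k) = mex{g(k−s) : s ∈ {2, 5, 6, 8}, s ≤ k}:
g(0) = mex{} = 0
g(1) = mex{} = 0
g(2) = mex{0} = 1
g(3) = mex{0} = 1
g(4) = mex{1} = 0
g(5) = mex{0,1} = 2
g(6) = mex{0} = 1
g(7) = mex{0,1,2} = 3
g(8) = mex{0,1} = 2
g(9) = mex{0,1,3} = 2
g(10) = mex{0,1,2} = 3
g(11) = mex{1,2} = 0
g(12) = mex{0,1,3} = 2
g(13) = mex{0,2,3} = 1
g(14) = mex{1,2} = 0
So g(14) = 0.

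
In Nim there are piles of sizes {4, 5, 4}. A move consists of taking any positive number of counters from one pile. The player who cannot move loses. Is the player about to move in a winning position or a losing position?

Winning position

Compute the nim-sum pairwise:
4 ^ 5 = 1
1 ^ 4 = 5
The nim-sum is 5 ≠ 0, so this is an N-position: the player to move can win.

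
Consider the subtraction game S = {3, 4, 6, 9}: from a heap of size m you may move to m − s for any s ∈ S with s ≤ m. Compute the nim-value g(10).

3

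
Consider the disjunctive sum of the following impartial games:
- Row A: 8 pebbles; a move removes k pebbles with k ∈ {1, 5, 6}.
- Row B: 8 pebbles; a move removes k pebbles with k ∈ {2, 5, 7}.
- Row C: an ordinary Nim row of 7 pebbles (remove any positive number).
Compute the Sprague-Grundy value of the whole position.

7

Grundy values for row A (subtraction set {1, 5, 6}):
k:     0  1  2  3  4  5  6  7  8
g(k):  0  1  0  1  0  1  2  3  2
So g(8) = 2.
Grundy values for row B (subtraction set {2, 5, 7}):
g(0) = mex{} = 0
g(1) = mex{} = 0
g(2) = mex{0} = 1
g(3) = mex{0} = 1
g(4) = mex{1} = 0
g(5) = mex{0,1} = 2
g(6) = mex{0} = 1
g(7) = mex{0,1,2} = 3
g(8) = mex{0,1} = 2
So g(8) = 2.
Row C is a plain Nim row of size 7, so its Grundy value is 7.
By the Sprague-Grundy theorem, the Grundy value of a sum of independent games is the XOR of the component values.
Combined value = 2 ⊕ 2 ⊕ 7 = 7.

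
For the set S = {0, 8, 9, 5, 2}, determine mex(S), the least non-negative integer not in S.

0 is in the set but 1 is not, so the mex is 1.

1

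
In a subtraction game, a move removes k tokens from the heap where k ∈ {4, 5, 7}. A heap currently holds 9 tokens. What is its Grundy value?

Build the Grundy sequence with g(k) = mex{g(k−s) : s ∈ {4, 5, 7}, s ≤ k}:
g(0) = mex{} = 0
g(1) = mex{} = 0
g(2) = mex{} = 0
g(3) = mex{} = 0
g(4) = mex{0} = 1
g(5) = mex{0} = 1
g(6) = mex{0} = 1
g(7) = mex{0} = 1
g(8) = mex{0,1} = 2
g(9) = mex{0,1} = 2
So g(9) = 2.

2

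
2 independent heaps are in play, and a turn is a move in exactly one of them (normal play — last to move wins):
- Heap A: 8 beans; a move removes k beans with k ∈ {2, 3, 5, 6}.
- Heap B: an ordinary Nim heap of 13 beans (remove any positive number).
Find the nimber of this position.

13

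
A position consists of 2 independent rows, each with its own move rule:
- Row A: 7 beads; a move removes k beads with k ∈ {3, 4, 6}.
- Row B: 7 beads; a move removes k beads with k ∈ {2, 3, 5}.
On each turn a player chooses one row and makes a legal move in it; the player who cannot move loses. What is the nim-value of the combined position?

Grundy values for row A (subtraction set {3, 4, 6}):
k:     0  1  2  3  4  5  6  7
g(k):  0  0  0  1  1  1  2  2
So g(7) = 2.
For row B, compute g(0), g(1), … with moves {2, 3, 5}:
k:     0  1  2  3  4  5  6  7
g(k):  0  0  1  1  2  2  3  0
So g(7) = 0.
By the Sprague-Grundy theorem, the Grundy value of a sum of independent games is the XOR of the component values.
Combined value = 2 ⊕ 0 = 2.

2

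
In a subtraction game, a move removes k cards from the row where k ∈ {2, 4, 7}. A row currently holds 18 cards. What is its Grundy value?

0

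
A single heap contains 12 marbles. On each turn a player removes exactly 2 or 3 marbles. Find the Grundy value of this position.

1

Build the Grundy sequence with g(k) = mex{g(k−s) : s ∈ {2, 3}, s ≤ k}:
g(0) = mex{} = 0
g(1) = mex{} = 0
g(2) = mex{0} = 1
g(3) = mex{0} = 1
g(4) = mex{0,1} = 2
g(5) = mex{1} = 0
g(6) = mex{1,2} = 0
g(7) = mex{0,2} = 1
g(8) = mex{0} = 1
g(9) = mex{0,1} = 2
g(10) = mex{1} = 0
g(11) = mex{1,2} = 0
g(12) = mex{0,2} = 1
So g(12) = 1.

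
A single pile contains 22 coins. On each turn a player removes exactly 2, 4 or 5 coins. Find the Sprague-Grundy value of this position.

Grundy values for subtraction set {2, 4, 5}:
k:     0  1  2  3  4  5  6  7  8  9 10 11 12 13 14 15 16 17 18 19 20 21 22
g(k):  0  0  1  1  2  2  3  0  0  1  1  2  2  3  0  0  1  1  2  2  3  0  0
So g(22) = 0.

0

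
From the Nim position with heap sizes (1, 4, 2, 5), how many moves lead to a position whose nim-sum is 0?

In binary:
  001  (1)
  100  (4)
  010  (2)
  101  (5)
  ---
  010  (2)
The overall nim-sum is X = 2. A heap of size p has a winning move iff p XOR X < p (reduce it to p XOR X).
  1: 1 XOR 2 = 3 ≥ 1 — no move.
  4: 4 XOR 2 = 6 ≥ 4 — no move.
  2: 2 XOR 2 = 0 < 2 — winning move (to 0).
  5: 5 XOR 2 = 7 ≥ 5 — no move.
That gives 1 winning move.

1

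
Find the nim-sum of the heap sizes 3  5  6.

0

In binary:
  011  (3)
  101  (5)
  110  (6)
  ---
  000  (0)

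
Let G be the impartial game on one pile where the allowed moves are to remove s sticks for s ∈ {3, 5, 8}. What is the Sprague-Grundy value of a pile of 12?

0

Compute g(0), g(1), … for moves {3, 5, 8}:
k:     0  1  2  3  4  5  6  7  8  9 10 11 12
g(k):  0  0  0  1  1  1  2  2  2  3  3  0  0
So g(12) = 0.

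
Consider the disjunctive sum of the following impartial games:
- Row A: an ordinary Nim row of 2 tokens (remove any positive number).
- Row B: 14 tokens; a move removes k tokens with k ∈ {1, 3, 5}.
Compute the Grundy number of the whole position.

2

Row A is a plain Nim row of size 2, so its Grundy value is 2.
For row B, compute g(0), g(1), … with moves {1, 3, 5}:
k:     0  1  2  3  4  5  6  7  8  9 10 11 12 13 14
g(k):  0  1  0  1  0  1  0  1  0  1  0  1  0  1  0
So g(14) = 0.
The value of a disjunctive sum is the nim-sum of the parts.
Combined value = 2 XOR 0 = 2.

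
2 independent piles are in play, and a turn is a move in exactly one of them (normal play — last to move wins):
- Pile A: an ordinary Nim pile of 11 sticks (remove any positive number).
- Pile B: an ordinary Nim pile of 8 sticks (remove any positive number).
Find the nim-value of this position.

Pile A is a plain Nim pile of size 11, so its Grundy value is 11.
Pile B is a plain Nim pile of size 8, so its Grundy value is 8.
The value of a disjunctive sum is the nim-sum of the parts.
Combined value = 11 XOR 8 = 3.

3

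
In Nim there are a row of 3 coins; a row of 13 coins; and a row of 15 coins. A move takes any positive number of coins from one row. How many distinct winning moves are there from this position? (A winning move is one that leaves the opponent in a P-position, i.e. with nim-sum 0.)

3

In binary:
  0011  (3)
  1101  (13)
  1111  (15)
  ----
  0001  (1)
The overall nim-sum is X = 1. A row of size p has a winning move iff p XOR X < p (reduce it to p XOR X).
  3: 3 XOR 1 = 2 < 3 — winning move (to 2).
  13: 13 XOR 1 = 12 < 13 — winning move (to 12).
  15: 15 XOR 1 = 14 < 15 — winning move (to 14).
That gives 3 winning moves.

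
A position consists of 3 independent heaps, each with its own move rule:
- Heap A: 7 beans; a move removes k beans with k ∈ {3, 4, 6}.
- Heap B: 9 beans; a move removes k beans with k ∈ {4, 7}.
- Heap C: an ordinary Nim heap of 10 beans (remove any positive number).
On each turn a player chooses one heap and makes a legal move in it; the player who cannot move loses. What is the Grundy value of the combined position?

Grundy values for heap A (subtraction set {3, 4, 6}):
g(0) = mex{} = 0
g(1) = mex{} = 0
g(2) = mex{} = 0
g(3) = mex{0} = 1
g(4) = mex{0} = 1
g(5) = mex{0} = 1
g(6) = mex{0,1} = 2
g(7) = mex{0,1} = 2
So g(7) = 2.
For heap B, compute g(0), g(1), … with moves {4, 7}:
k:     0  1  2  3  4  5  6  7  8  9
g(k):  0  0  0  0  1  1  1  1  2  2
So g(9) = 2.
Heap C is a plain Nim heap of size 10, so its Grundy value is 10.
By the Sprague-Grundy theorem, the Grundy value of a sum of independent games is the XOR of the component values.
Combined value = 2 XOR 2 XOR 10 = 10.

10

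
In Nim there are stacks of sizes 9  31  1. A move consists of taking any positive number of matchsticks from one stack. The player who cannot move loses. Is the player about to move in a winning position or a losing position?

Winning position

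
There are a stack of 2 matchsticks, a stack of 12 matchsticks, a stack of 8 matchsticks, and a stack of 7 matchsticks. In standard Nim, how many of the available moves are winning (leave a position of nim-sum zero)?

1

Compute the nim-sum pairwise:
2 ^ 12 = 14
14 ^ 8 = 6
6 ^ 7 = 1
The overall nim-sum is X = 1. A stack of size p has a winning move iff p XOR X < p (reduce it to p XOR X).
  2: 2 XOR 1 = 3 ≥ 2 — no move.
  12: 12 XOR 1 = 13 ≥ 12 — no move.
  8: 8 XOR 1 = 9 ≥ 8 — no move.
  7: 7 XOR 1 = 6 < 7 — winning move (to 6).
That gives 1 winning move.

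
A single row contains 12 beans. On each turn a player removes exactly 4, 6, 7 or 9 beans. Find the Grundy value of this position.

3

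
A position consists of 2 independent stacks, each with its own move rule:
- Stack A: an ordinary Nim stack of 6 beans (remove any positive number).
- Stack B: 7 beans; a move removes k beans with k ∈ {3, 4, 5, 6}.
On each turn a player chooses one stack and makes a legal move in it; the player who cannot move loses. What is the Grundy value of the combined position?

Stack A is a plain Nim stack of size 6, so its Grundy value is 6.
Grundy values for stack B (subtraction set {3, 4, 5, 6}):
k:     0  1  2  3  4  5  6  7
g(k):  0  0  0  1  1  1  2  2
So g(7) = 2.
By the Sprague-Grundy theorem, the Grundy value of a sum of independent games is the XOR of the component values.
Combined value = 6 XOR 2 = 4.

4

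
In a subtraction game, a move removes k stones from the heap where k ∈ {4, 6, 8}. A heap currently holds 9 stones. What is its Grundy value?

2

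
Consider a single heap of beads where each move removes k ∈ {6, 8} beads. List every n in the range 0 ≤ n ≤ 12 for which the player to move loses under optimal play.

0, 1, 2, 3, 4, 5

Compute g(0), g(1), … for moves {6, 8}:
g(0) = mex{} = 0
g(1) = mex{} = 0
g(2) = mex{} = 0
g(3) = mex{} = 0
g(4) = mex{} = 0
g(5) = mex{} = 0
g(6) = mex{0} = 1
g(7) = mex{0} = 1
g(8) = mex{0} = 1
g(9) = mex{0} = 1
g(10) = mex{0} = 1
g(11) = mex{0} = 1
g(12) = mex{0,1} = 2
The P-positions (g = 0) in 0..12 are 0, 1, 2, 3, 4, 5.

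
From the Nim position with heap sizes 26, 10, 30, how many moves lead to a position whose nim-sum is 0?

3

In binary:
  11010  (26)
  01010  (10)
  11110  (30)
  -----
  01110  (14)
The overall nim-sum is X = 14. A heap of size p has a winning move iff p XOR X < p (reduce it to p XOR X).
  26: 26 XOR 14 = 20 < 26 — winning move (to 20).
  10: 10 XOR 14 = 4 < 10 — winning move (to 4).
  30: 30 XOR 14 = 16 < 30 — winning move (to 16).
That gives 3 winning moves.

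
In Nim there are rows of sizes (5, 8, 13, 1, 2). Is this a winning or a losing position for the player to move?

Bitwise XOR of the heap sizes:
  0101  (5)
  1000  (8)
  1101  (13)
  0001  (1)
  0010  (2)
  ----
  0011  (3)
The nim-sum is 3 ≠ 0, so this is an N-position: the player to move can win.

Winning position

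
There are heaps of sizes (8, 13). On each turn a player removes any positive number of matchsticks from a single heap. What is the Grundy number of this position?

5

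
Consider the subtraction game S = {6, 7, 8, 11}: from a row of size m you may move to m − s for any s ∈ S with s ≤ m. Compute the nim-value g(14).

2

Compute g(0), g(1), … for moves {6, 7, 8, 11}:
k:     0  1  2  3  4  5  6  7  8  9 10 11 12 13 14
g(k):  0  0  0  0  0  0  1  1  1  1  1  1  2  2  2
So g(14) = 2.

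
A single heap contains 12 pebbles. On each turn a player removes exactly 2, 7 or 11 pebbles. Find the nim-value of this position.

1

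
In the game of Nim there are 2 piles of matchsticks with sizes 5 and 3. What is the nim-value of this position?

6

Bitwise XOR of the heap sizes:
  101  (5)
  011  (3)
  ---
  110  (6)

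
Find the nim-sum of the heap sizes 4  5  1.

Compute the nim-sum pairwise:
4 XOR 5 = 1
1 XOR 1 = 0

0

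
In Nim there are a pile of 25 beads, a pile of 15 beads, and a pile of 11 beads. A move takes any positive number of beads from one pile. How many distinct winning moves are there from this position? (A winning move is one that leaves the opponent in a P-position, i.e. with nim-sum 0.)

1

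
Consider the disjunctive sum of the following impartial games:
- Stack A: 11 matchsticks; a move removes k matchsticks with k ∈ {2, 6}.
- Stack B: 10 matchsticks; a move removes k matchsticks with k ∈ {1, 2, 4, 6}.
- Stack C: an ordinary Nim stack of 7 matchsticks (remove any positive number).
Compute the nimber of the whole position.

4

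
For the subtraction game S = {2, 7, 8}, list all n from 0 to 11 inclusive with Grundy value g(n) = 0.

Compute g(0), g(1), … for moves {2, 7, 8}:
g(0) = mex{} = 0
g(1) = mex{} = 0
g(2) = mex{0} = 1
g(3) = mex{0} = 1
g(4) = mex{1} = 0
g(5) = mex{1} = 0
g(6) = mex{0} = 1
g(7) = mex{0} = 1
g(8) = mex{0,1} = 2
g(9) = mex{0,1} = 2
g(10) = mex{1,2} = 0
g(11) = mex{0,1,2} = 3
The P-positions (g = 0) in 0..11 are 0, 1, 4, 5, 10.

0, 1, 4, 5, 10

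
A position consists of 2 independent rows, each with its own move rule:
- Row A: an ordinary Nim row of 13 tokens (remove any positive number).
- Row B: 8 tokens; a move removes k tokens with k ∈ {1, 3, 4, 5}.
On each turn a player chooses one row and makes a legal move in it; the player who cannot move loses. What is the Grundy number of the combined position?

13

Row A is a plain Nim row of size 13, so its Grundy value is 13.
Grundy values for row B (subtraction set {1, 3, 4, 5}):
k:     0  1  2  3  4  5  6  7  8
g(k):  0  1  0  1  2  3  2  3  0
So g(8) = 0.
The value of a disjunctive sum is the nim-sum of the parts.
Combined value = 13 ⊕ 0 = 13.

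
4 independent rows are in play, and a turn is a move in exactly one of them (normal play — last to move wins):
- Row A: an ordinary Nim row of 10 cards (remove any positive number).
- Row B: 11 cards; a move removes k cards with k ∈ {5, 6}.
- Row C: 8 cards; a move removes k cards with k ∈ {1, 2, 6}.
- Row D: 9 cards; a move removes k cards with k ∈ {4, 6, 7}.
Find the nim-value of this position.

Row A is a plain Nim row of size 10, so its Grundy value is 10.
Grundy values for row B (subtraction set {5, 6}):
g(0) = mex{} = 0
g(1) = mex{} = 0
g(2) = mex{} = 0
g(3) = mex{} = 0
g(4) = mex{} = 0
g(5) = mex{0} = 1
g(6) = mex{0} = 1
g(7) = mex{0} = 1
g(8) = mex{0} = 1
g(9) = mex{0} = 1
g(10) = mex{0,1} = 2
g(11) = mex{1} = 0
So g(11) = 0.
Build the Grundy sequence for row C with g(k) = mex{g(k−s) : s ∈ {1, 2, 6}, s ≤ k}:
k:     0  1  2  3  4  5  6  7  8
g(k):  0  1  2  0  1  2  3  0  1
So g(8) = 1.
For row D, compute g(0), g(1), … with moves {4, 6, 7}:
k:     0  1  2  3  4  5  6  7  8  9
g(k):  0  0  0  0  1  1  1  1  2  2
So g(9) = 2.
By the Sprague-Grundy theorem, the Grundy value of a sum of independent games is the XOR of the component values.
Combined value = 10 ⊕ 0 ⊕ 1 ⊕ 2 = 9.

9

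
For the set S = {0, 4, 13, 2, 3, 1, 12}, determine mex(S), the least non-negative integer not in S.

5

The values 0, 1, 2, 3, 4 are all present; 5 is the first non-negative integer missing from the set.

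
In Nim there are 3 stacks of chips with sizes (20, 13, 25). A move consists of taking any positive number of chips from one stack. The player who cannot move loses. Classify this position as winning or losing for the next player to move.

In binary:
  10100  (20)
  01101  (13)
  11001  (25)
  -----
  00000  (0)
The nim-sum is 0, so this is a P-position: the player to move is in a losing position under optimal play.

Losing position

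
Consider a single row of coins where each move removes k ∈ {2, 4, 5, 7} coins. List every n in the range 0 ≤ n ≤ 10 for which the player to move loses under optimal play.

0, 1, 9, 10

Compute g(0), g(1), … for moves {2, 4, 5, 7}:
k:     0  1  2  3  4  5  6  7  8  9 10
g(k):  0  0  1  1  2  2  3  3  4  0  0
The P-positions (g = 0) in 0..10 are 0, 1, 9, 10.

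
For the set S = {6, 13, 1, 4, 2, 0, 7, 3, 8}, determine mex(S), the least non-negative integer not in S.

5

The values 0, 1, 2, 3, 4 are all present; 5 is the first non-negative integer missing from the set.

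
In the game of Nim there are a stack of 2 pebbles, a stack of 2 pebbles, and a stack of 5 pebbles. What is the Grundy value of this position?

5

Nim-sum: 2 XOR 2 XOR 5 = 5.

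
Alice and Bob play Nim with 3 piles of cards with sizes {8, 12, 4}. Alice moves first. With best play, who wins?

Bob wins

Compute the nim-sum pairwise:
8 ⊕ 12 = 4
4 ⊕ 4 = 0
The nim-sum is 0, so this is a P-position: the player to move is in a losing position under optimal play; Alice is about to move from it and so loses — Bob wins.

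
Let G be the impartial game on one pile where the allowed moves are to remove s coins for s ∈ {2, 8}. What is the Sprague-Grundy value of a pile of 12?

Compute g(0), g(1), … for moves {2, 8}:
g(0) = mex{} = 0
g(1) = mex{} = 0
g(2) = mex{0} = 1
g(3) = mex{0} = 1
g(4) = mex{1} = 0
g(5) = mex{1} = 0
g(6) = mex{0} = 1
g(7) = mex{0} = 1
g(8) = mex{0,1} = 2
g(9) = mex{0,1} = 2
g(10) = mex{1,2} = 0
g(11) = mex{1,2} = 0
g(12) = mex{0} = 1
So g(12) = 1.

1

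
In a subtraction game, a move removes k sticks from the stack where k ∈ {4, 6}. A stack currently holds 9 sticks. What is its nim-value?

2

Grundy values for subtraction set {4, 6}:
k:     0  1  2  3  4  5  6  7  8  9
g(k):  0  0  0  0  1  1  1  1  2  2
So g(9) = 2.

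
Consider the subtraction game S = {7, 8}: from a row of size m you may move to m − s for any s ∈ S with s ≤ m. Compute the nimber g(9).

1

Build the Grundy sequence with g(k) = mex{g(k−s) : s ∈ {7, 8}, s ≤ k}:
g(0) = mex{} = 0
g(1) = mex{} = 0
g(2) = mex{} = 0
g(3) = mex{} = 0
g(4) = mex{} = 0
g(5) = mex{} = 0
g(6) = mex{} = 0
g(7) = mex{0} = 1
g(8) = mex{0} = 1
g(9) = mex{0} = 1
So g(9) = 1.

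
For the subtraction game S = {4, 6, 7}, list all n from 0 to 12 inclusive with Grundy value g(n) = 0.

0, 1, 2, 3, 11, 12

Compute g(0), g(1), … for moves {4, 6, 7}:
k:     0  1  2  3  4  5  6  7  8  9 10 11 12
g(k):  0  0  0  0  1  1  1  1  2  2  2  0  0
The P-positions (g = 0) in 0..12 are 0, 1, 2, 3, 11, 12.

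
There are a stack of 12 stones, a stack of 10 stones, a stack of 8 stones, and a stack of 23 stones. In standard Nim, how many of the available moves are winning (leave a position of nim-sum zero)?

In binary:
  01100  (12)
  01010  (10)
  01000  (8)
  10111  (23)
  -----
  11001  (25)
The overall nim-sum is X = 25. A stack of size p has a winning move iff p XOR X < p (reduce it to p XOR X).
  12: 12 XOR 25 = 21 ≥ 12 — no move.
  10: 10 XOR 25 = 19 ≥ 10 — no move.
  8: 8 XOR 25 = 17 ≥ 8 — no move.
  23: 23 XOR 25 = 14 < 23 — winning move (to 14).
That gives 1 winning move.

1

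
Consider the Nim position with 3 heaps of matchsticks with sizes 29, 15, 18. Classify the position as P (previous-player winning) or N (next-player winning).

P-position

Nim-sum: 29 XOR 15 XOR 18 = 0.
The nim-sum is 0, so this is a P-position: the player to move is in a losing position under optimal play.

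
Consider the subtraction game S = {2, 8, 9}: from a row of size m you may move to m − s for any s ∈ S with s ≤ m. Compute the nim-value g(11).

0

Grundy values for subtraction set {2, 8, 9}:
k:     0  1  2  3  4  5  6  7  8  9 10 11
g(k):  0  0  1  1  0  0  1  1  2  2  3  0
So g(11) = 0.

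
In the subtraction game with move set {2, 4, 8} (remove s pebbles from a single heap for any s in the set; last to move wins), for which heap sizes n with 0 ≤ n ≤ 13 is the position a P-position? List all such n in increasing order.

0, 1, 6, 7, 12, 13

Build the Grundy sequence with g(k) = mex{g(k−s) : s ∈ {2, 4, 8}, s ≤ k}:
k:     0  1  2  3  4  5  6  7  8  9 10 11 12 13
g(k):  0  0  1  1  2  2  0  0  1  1  2  2  0  0
The P-positions (g = 0) in 0..13 are 0, 1, 6, 7, 12, 13.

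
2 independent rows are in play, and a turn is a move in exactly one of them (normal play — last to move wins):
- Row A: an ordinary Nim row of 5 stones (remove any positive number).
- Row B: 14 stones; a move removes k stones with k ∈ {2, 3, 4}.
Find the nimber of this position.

4

Row A is a plain Nim row of size 5, so its Grundy value is 5.
Build the Grundy sequence for row B with g(k) = mex{g(k−s) : s ∈ {2, 3, 4}, s ≤ k}:
k:     0  1  2  3  4  5  6  7  8  9 10 11 12 13 14
g(k):  0  0  1  1  2  2  0  0  1  1  2  2  0  0  1
So g(14) = 1.
The value of a disjunctive sum is the nim-sum of the parts.
Combined value = 5 ⊕ 1 = 4.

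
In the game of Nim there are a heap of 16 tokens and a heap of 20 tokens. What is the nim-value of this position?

4

Compute the nim-sum pairwise:
16 XOR 20 = 4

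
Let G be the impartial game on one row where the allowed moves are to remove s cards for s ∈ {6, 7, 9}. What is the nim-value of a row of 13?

2

Grundy values for subtraction set {6, 7, 9}:
g(0) = mex{} = 0
g(1) = mex{} = 0
g(2) = mex{} = 0
g(3) = mex{} = 0
g(4) = mex{} = 0
g(5) = mex{} = 0
g(6) = mex{0} = 1
g(7) = mex{0} = 1
g(8) = mex{0} = 1
g(9) = mex{0} = 1
g(10) = mex{0} = 1
g(11) = mex{0} = 1
g(12) = mex{0,1} = 2
g(13) = mex{0,1} = 2
So g(13) = 2.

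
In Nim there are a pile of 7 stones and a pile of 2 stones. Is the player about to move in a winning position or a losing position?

Compute the nim-sum pairwise:
7 ⊕ 2 = 5
The nim-sum is 5 ≠ 0, so this is an N-position: the player to move can win.

Winning position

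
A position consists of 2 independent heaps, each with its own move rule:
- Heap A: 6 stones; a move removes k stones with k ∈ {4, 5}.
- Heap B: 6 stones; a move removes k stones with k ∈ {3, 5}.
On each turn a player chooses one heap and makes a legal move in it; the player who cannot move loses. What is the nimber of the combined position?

3

Build the Grundy sequence for heap A with g(k) = mex{g(k−s) : s ∈ {4, 5}, s ≤ k}:
k:     0  1  2  3  4  5  6
g(k):  0  0  0  0  1  1  1
So g(6) = 1.
For heap B, compute g(0), g(1), … with moves {3, 5}:
g(0) = mex{} = 0
g(1) = mex{} = 0
g(2) = mex{} = 0
g(3) = mex{0} = 1
g(4) = mex{0} = 1
g(5) = mex{0} = 1
g(6) = mex{0,1} = 2
So g(6) = 2.
The value of a disjunctive sum is the nim-sum of the parts.
Combined value = 1 XOR 2 = 3.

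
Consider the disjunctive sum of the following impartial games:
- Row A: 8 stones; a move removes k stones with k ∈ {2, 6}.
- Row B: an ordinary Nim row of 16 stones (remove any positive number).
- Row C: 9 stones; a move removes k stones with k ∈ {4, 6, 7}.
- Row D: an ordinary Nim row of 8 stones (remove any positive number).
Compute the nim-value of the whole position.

26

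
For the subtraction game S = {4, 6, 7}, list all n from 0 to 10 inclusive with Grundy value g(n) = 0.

0, 1, 2, 3

Build the Grundy sequence with g(k) = mex{g(k−s) : s ∈ {4, 6, 7}, s ≤ k}:
g(0) = mex{} = 0
g(1) = mex{} = 0
g(2) = mex{} = 0
g(3) = mex{} = 0
g(4) = mex{0} = 1
g(5) = mex{0} = 1
g(6) = mex{0} = 1
g(7) = mex{0} = 1
g(8) = mex{0,1} = 2
g(9) = mex{0,1} = 2
g(10) = mex{0,1} = 2
The P-positions (g = 0) in 0..10 are 0, 1, 2, 3.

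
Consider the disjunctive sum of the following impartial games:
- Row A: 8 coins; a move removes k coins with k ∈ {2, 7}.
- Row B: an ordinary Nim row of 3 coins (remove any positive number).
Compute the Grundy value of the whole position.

1

Build the Grundy sequence for row A with g(k) = mex{g(k−s) : s ∈ {2, 7}, s ≤ k}:
g(0) = mex{} = 0
g(1) = mex{} = 0
g(2) = mex{0} = 1
g(3) = mex{0} = 1
g(4) = mex{1} = 0
g(5) = mex{1} = 0
g(6) = mex{0} = 1
g(7) = mex{0} = 1
g(8) = mex{0,1} = 2
So g(8) = 2.
Row B is a plain Nim row of size 3, so its Grundy value is 3.
The value of a disjunctive sum is the nim-sum of the parts.
Combined value = 2 XOR 3 = 1.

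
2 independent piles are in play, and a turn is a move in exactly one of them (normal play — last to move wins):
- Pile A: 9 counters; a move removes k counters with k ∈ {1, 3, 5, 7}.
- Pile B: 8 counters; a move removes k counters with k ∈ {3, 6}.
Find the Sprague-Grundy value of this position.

For pile A, compute g(0), g(1), … with moves {1, 3, 5, 7}:
g(0) = mex{} = 0
g(1) = mex{0} = 1
g(2) = mex{1} = 0
g(3) = mex{0} = 1
g(4) = mex{1} = 0
g(5) = mex{0} = 1
g(6) = mex{1} = 0
g(7) = mex{0} = 1
g(8) = mex{1} = 0
g(9) = mex{0} = 1
So g(9) = 1.
For pile B, compute g(0), g(1), … with moves {3, 6}:
k:     0  1  2  3  4  5  6  7  8
g(k):  0  0  0  1  1  1  2  2  2
So g(8) = 2.
By the Sprague-Grundy theorem, the Grundy value of a sum of independent games is the XOR of the component values.
Combined value = 1 ⊕ 2 = 3.

3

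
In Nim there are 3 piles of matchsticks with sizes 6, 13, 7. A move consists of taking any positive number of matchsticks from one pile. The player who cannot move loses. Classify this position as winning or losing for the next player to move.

Winning position

Compute the nim-sum pairwise:
6 ^ 13 = 11
11 ^ 7 = 12
The nim-sum is 12 ≠ 0, so this is an N-position: the player to move can win.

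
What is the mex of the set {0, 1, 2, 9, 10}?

3

The values 0, 1, 2 are all present; 3 is the first non-negative integer missing from the set.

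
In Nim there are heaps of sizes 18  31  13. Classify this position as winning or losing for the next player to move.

Losing position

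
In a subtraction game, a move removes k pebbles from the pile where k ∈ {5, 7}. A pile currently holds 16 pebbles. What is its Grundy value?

0

Build the Grundy sequence with g(k) = mex{g(k−s) : s ∈ {5, 7}, s ≤ k}:
k:     0  1  2  3  4  5  6  7  8  9 10 11 12 13 14 15 16
g(k):  0  0  0  0  0  1  1  1  1  1  2  2  0  0  0  0  0
So g(16) = 0.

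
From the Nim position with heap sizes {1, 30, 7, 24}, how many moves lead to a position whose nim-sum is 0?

0

Write each in binary and XOR column by column:
  00001  (1)
  11110  (30)
  00111  (7)
  11000  (24)
  -----
  00000  (0)
The nim-sum is already 0, so every move leaves a nonzero nim-sum — there are no winning moves.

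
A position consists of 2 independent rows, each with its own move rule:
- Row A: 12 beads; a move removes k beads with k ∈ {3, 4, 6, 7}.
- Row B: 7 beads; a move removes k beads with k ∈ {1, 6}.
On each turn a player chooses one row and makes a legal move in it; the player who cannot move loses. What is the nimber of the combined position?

0

Grundy values for row A (subtraction set {3, 4, 6, 7}):
g(0) = mex{} = 0
g(1) = mex{} = 0
g(2) = mex{} = 0
g(3) = mex{0} = 1
g(4) = mex{0} = 1
g(5) = mex{0} = 1
g(6) = mex{0,1} = 2
g(7) = mex{0,1} = 2
g(8) = mex{0,1} = 2
g(9) = mex{0,1,2} = 3
g(10) = mex{1,2} = 0
g(11) = mex{1,2} = 0
g(12) = mex{1,2,3} = 0
So g(12) = 0.
Grundy values for row B (subtraction set {1, 6}):
k:     0  1  2  3  4  5  6  7
g(k):  0  1  0  1  0  1  2  0
So g(7) = 0.
By the Sprague-Grundy theorem, the Grundy value of a sum of independent games is the XOR of the component values.
Combined value = 0 ⊕ 0 = 0.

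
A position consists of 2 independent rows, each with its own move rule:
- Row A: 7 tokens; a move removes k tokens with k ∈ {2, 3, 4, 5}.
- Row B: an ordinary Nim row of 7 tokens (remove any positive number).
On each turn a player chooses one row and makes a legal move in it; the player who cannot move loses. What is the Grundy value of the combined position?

7

Build the Grundy sequence for row A with g(k) = mex{g(k−s) : s ∈ {2, 3, 4, 5}, s ≤ k}:
k:     0  1  2  3  4  5  6  7
g(k):  0  0  1  1  2  2  3  0
So g(7) = 0.
Row B is a plain Nim row of size 7, so its Grundy value is 7.
By the Sprague-Grundy theorem, the Grundy value of a sum of independent games is the XOR of the component values.
Combined value = 0 ⊕ 7 = 7.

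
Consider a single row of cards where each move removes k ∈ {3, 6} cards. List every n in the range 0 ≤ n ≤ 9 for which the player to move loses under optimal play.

0, 1, 2, 9

Build the Grundy sequence with g(k) = mex{g(k−s) : s ∈ {3, 6}, s ≤ k}:
k:     0  1  2  3  4  5  6  7  8  9
g(k):  0  0  0  1  1  1  2  2  2  0
The P-positions (g = 0) in 0..9 are 0, 1, 2, 9.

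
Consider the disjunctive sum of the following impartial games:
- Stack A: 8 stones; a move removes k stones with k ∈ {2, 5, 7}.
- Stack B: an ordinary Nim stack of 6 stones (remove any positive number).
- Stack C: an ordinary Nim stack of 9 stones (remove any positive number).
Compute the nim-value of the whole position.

13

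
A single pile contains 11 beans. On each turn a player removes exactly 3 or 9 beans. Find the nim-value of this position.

1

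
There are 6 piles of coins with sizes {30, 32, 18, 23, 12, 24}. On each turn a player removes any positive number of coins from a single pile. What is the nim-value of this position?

Compute the nim-sum pairwise:
30 ^ 32 = 62
62 ^ 18 = 44
44 ^ 23 = 59
59 ^ 12 = 55
55 ^ 24 = 47

47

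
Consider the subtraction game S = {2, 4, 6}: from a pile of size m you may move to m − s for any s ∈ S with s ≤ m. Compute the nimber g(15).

3

Grundy values for subtraction set {2, 4, 6}:
k:     0  1  2  3  4  5  6  7  8  9 10 11 12 13 14 15
g(k):  0  0  1  1  2  2  3  3  0  0  1  1  2  2  3  3
So g(15) = 3.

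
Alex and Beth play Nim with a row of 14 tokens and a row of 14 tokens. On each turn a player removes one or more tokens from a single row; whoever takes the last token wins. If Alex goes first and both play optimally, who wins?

Beth wins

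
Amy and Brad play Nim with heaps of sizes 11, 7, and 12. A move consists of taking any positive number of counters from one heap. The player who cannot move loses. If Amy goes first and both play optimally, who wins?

Brad wins

Compute the nim-sum pairwise:
11 XOR 7 = 12
12 XOR 12 = 0
The nim-sum is 0, so this is a P-position: the player to move is in a losing position under optimal play; Amy is about to move from it and so loses — Brad wins.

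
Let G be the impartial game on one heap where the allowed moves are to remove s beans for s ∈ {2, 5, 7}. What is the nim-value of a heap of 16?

1

Compute g(0), g(1), … for moves {2, 5, 7}:
k:     0  1  2  3  4  5  6  7  8  9 10 11 12 13 14 15 16
g(k):  0  0  1  1  0  2  1  3  2  2  0  3  1  0  0  1  1
So g(16) = 1.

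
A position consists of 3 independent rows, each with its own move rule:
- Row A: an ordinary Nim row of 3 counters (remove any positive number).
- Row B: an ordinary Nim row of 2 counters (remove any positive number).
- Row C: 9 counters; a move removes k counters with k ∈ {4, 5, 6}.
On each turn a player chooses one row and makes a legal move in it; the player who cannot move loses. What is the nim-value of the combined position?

Row A is a plain Nim row of size 3, so its Grundy value is 3.
Row B is a plain Nim row of size 2, so its Grundy value is 2.
Grundy values for row C (subtraction set {4, 5, 6}):
g(0) = mex{} = 0
g(1) = mex{} = 0
g(2) = mex{} = 0
g(3) = mex{} = 0
g(4) = mex{0} = 1
g(5) = mex{0} = 1
g(6) = mex{0} = 1
g(7) = mex{0} = 1
g(8) = mex{0,1} = 2
g(9) = mex{0,1} = 2
So g(9) = 2.
By the Sprague-Grundy theorem, the Grundy value of a sum of independent games is the XOR of the component values.
Combined value = 3 ⊕ 2 ⊕ 2 = 3.

3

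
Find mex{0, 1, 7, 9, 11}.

2

The values 0, 1 are all present; 2 is the first non-negative integer missing from the set.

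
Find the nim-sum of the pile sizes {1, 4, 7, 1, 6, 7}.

2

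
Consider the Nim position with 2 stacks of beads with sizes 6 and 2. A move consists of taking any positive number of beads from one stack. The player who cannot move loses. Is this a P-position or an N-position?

N-position

Nim-sum: 6 ⊕ 2 = 4.
The nim-sum is 4 ≠ 0, so this is an N-position: the player to move can win.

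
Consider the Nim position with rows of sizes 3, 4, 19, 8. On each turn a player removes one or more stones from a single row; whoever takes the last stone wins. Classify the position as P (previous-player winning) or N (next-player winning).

Write each in binary and XOR column by column:
  00011  (3)
  00100  (4)
  10011  (19)
  01000  (8)
  -----
  11100  (28)
The nim-sum is 28 ≠ 0, so this is an N-position: the player to move can win.

N-position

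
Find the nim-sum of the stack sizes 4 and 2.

Nim-sum: 4 ⊕ 2 = 6.

6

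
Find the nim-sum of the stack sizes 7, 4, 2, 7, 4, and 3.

Bitwise XOR of the heap sizes:
  111  (7)
  100  (4)
  010  (2)
  111  (7)
  100  (4)
  011  (3)
  ---
  001  (1)

1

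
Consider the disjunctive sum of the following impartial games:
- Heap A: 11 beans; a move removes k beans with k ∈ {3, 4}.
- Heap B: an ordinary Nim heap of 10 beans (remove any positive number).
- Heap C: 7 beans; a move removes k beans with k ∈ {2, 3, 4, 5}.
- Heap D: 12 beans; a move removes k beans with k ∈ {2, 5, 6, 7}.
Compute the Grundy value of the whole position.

11

Build the Grundy sequence for heap A with g(k) = mex{g(k−s) : s ∈ {3, 4}, s ≤ k}:
g(0) = mex{} = 0
g(1) = mex{} = 0
g(2) = mex{} = 0
g(3) = mex{0} = 1
g(4) = mex{0} = 1
g(5) = mex{0} = 1
g(6) = mex{0,1} = 2
g(7) = mex{1} = 0
g(8) = mex{1} = 0
g(9) = mex{1,2} = 0
g(10) = mex{0,2} = 1
g(11) = mex{0} = 1
So g(11) = 1.
Heap B is a plain Nim heap of size 10, so its Grundy value is 10.
Grundy values for heap C (subtraction set {2, 3, 4, 5}):
k:     0  1  2  3  4  5  6  7
g(k):  0  0  1  1  2  2  3  0
So g(7) = 0.
Build the Grundy sequence for heap D with g(k) = mex{g(k−s) : s ∈ {2, 5, 6, 7}, s ≤ k}:
k:     0  1  2  3  4  5  6  7  8  9 10 11 12
g(k):  0  0  1  1  0  2  1  3  2  2  3  3  0
So g(12) = 0.
By the Sprague-Grundy theorem, the Grundy value of a sum of independent games is the XOR of the component values.
Combined value = 1 ⊕ 10 ⊕ 0 ⊕ 0 = 11.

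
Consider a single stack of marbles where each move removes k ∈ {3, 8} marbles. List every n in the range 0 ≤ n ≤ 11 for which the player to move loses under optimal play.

0, 1, 2, 6, 7, 11

Compute g(0), g(1), … for moves {3, 8}:
k:     0  1  2  3  4  5  6  7  8  9 10 11
g(k):  0  0  0  1  1  1  0  0  2  1  1  0
The P-positions (g = 0) in 0..11 are 0, 1, 2, 6, 7, 11.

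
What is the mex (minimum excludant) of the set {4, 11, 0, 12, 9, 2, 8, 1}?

The values 0, 1, 2 are all present; 3 is the first non-negative integer missing from the set.

3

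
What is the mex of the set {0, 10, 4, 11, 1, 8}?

The values 0, 1 are all present; 2 is the first non-negative integer missing from the set.

2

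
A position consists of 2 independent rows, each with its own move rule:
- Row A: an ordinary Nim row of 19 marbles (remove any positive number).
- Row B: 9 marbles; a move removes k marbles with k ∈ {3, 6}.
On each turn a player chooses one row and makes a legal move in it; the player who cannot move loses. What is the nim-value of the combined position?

19

Row A is a plain Nim row of size 19, so its Grundy value is 19.
For row B, compute g(0), g(1), … with moves {3, 6}:
k:     0  1  2  3  4  5  6  7  8  9
g(k):  0  0  0  1  1  1  2  2  2  0
So g(9) = 0.
By the Sprague-Grundy theorem, the Grundy value of a sum of independent games is the XOR of the component values.
Combined value = 19 ⊕ 0 = 19.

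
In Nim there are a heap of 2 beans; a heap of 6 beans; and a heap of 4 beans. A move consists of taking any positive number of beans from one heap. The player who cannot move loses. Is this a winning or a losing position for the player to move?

Losing position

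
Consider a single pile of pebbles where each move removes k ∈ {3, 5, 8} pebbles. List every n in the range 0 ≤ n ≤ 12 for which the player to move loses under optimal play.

0, 1, 2, 11, 12

Compute g(0), g(1), … for moves {3, 5, 8}:
g(0) = mex{} = 0
g(1) = mex{} = 0
g(2) = mex{} = 0
g(3) = mex{0} = 1
g(4) = mex{0} = 1
g(5) = mex{0} = 1
g(6) = mex{0,1} = 2
g(7) = mex{0,1} = 2
g(8) = mex{0,1} = 2
g(9) = mex{0,1,2} = 3
g(10) = mex{0,1,2} = 3
g(11) = mex{1,2} = 0
g(12) = mex{1,2,3} = 0
The P-positions (g = 0) in 0..12 are 0, 1, 2, 11, 12.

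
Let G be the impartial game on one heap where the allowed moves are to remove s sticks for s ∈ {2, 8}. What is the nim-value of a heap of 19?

Build the Grundy sequence with g(k) = mex{g(k−s) : s ∈ {2, 8}, s ≤ k}:
k:     0  1  2  3  4  5  6  7  8  9 10 11 12 13 14 15 16 17 18 19
g(k):  0  0  1  1  0  0  1  1  2  2  0  0  1  1  0  0  1  1  2  2
So g(19) = 2.

2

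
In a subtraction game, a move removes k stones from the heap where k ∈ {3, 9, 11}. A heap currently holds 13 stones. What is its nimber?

Grundy values for subtraction set {3, 9, 11}:
k:     0  1  2  3  4  5  6  7  8  9 10 11 12 13
g(k):  0  0  0  1  1  1  0  0  0  1  1  1  2  2
So g(13) = 2.

2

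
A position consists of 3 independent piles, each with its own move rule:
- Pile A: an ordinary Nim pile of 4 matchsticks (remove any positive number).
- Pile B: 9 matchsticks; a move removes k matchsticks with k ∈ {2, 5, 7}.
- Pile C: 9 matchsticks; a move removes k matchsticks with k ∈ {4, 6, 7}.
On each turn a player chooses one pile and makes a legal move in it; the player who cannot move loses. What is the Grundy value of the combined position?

4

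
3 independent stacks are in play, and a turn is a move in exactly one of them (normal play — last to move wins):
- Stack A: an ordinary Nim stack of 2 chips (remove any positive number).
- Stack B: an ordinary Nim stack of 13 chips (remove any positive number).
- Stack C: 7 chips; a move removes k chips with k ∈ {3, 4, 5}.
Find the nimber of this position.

13

Stack A is a plain Nim stack of size 2, so its Grundy value is 2.
Stack B is a plain Nim stack of size 13, so its Grundy value is 13.
Build the Grundy sequence for stack C with g(k) = mex{g(k−s) : s ∈ {3, 4, 5}, s ≤ k}:
k:     0  1  2  3  4  5  6  7
g(k):  0  0  0  1  1  1  2  2
So g(7) = 2.
The value of a disjunctive sum is the nim-sum of the parts.
Combined value = 2 XOR 13 XOR 2 = 13.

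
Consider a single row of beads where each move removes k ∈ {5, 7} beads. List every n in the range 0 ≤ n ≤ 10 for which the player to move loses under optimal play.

0, 1, 2, 3, 4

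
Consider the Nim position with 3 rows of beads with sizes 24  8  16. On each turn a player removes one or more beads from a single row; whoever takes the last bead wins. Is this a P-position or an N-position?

Nim-sum: 24 ⊕ 8 ⊕ 16 = 0.
The nim-sum is 0, so this is a P-position: the player to move is in a losing position under optimal play.

P-position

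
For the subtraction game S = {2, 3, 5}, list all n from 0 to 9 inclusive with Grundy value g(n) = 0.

0, 1, 7, 8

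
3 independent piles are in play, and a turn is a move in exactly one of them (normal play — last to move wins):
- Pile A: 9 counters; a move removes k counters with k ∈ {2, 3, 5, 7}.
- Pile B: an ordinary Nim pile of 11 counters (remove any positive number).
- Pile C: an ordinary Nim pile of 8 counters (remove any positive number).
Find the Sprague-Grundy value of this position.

3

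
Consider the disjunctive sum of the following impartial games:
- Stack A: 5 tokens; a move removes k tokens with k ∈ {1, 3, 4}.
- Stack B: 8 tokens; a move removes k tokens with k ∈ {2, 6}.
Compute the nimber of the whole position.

3

Grundy values for stack A (subtraction set {1, 3, 4}):
g(0) = mex{} = 0
g(1) = mex{0} = 1
g(2) = mex{1} = 0
g(3) = mex{0} = 1
g(4) = mex{0,1} = 2
g(5) = mex{0,1,2} = 3
So g(5) = 3.
Grundy values for stack B (subtraction set {2, 6}):
g(0) = mex{} = 0
g(1) = mex{} = 0
g(2) = mex{0} = 1
g(3) = mex{0} = 1
g(4) = mex{1} = 0
g(5) = mex{1} = 0
g(6) = mex{0} = 1
g(7) = mex{0} = 1
g(8) = mex{1} = 0
So g(8) = 0.
The value of a disjunctive sum is the nim-sum of the parts.
Combined value = 3 ⊕ 0 = 3.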